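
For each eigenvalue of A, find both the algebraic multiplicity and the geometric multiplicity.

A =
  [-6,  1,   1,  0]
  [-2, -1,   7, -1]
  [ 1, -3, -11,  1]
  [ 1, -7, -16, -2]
λ = -5: alg = 4, geom = 2

Step 1 — factor the characteristic polynomial to read off the algebraic multiplicities:
  χ_A(x) = (x + 5)^4

Step 2 — compute geometric multiplicities via the rank-nullity identity g(λ) = n − rank(A − λI):
  rank(A − (-5)·I) = 2, so dim ker(A − (-5)·I) = n − 2 = 2

Summary:
  λ = -5: algebraic multiplicity = 4, geometric multiplicity = 2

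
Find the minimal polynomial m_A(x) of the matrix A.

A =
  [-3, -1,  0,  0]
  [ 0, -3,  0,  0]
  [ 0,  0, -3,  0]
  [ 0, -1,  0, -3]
x^2 + 6*x + 9

The characteristic polynomial is χ_A(x) = (x + 3)^4, so the eigenvalues are known. The minimal polynomial is
  m_A(x) = Π_λ (x − λ)^{k_λ}
where k_λ is the size of the *largest* Jordan block for λ (equivalently, the smallest k with (A − λI)^k v = 0 for every generalised eigenvector v of λ).

  λ = -3: largest Jordan block has size 2, contributing (x + 3)^2

So m_A(x) = (x + 3)^2 = x^2 + 6*x + 9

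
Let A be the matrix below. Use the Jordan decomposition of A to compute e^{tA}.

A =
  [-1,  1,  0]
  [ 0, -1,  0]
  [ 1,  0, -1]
e^{tA} =
  [exp(-t), t*exp(-t), 0]
  [0, exp(-t), 0]
  [t*exp(-t), t^2*exp(-t)/2, exp(-t)]

Strategy: write A = P · J · P⁻¹ where J is a Jordan canonical form, so e^{tA} = P · e^{tJ} · P⁻¹, and e^{tJ} can be computed block-by-block.

A has Jordan form
J =
  [-1,  1,  0]
  [ 0, -1,  1]
  [ 0,  0, -1]
(up to reordering of blocks).

Per-block formulas:
  For a 3×3 Jordan block J_3(-1): exp(t · J_3(-1)) = e^(-1t)·(I + t·N + (t^2/2)·N^2), where N is the 3×3 nilpotent shift.

After assembling e^{tJ} and conjugating by P, we get:

e^{tA} =
  [exp(-t), t*exp(-t), 0]
  [0, exp(-t), 0]
  [t*exp(-t), t^2*exp(-t)/2, exp(-t)]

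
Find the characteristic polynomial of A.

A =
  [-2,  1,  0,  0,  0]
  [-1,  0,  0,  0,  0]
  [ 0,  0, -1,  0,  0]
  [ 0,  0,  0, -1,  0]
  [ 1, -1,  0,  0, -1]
x^5 + 5*x^4 + 10*x^3 + 10*x^2 + 5*x + 1

Expanding det(x·I − A) (e.g. by cofactor expansion or by noting that A is similar to its Jordan form J, which has the same characteristic polynomial as A) gives
  χ_A(x) = x^5 + 5*x^4 + 10*x^3 + 10*x^2 + 5*x + 1
which factors as (x + 1)^5. The eigenvalues (with algebraic multiplicities) are λ = -1 with multiplicity 5.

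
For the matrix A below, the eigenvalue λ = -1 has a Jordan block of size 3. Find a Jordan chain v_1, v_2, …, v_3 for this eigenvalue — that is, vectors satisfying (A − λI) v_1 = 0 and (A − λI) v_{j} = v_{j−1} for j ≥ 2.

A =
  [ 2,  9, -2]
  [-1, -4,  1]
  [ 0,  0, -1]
A Jordan chain for λ = -1 of length 3:
v_1 = (3, -1, 0)ᵀ
v_2 = (-2, 1, 0)ᵀ
v_3 = (0, 0, 1)ᵀ

Let N = A − (-1)·I. We want v_3 with N^3 v_3 = 0 but N^2 v_3 ≠ 0; then v_{j-1} := N · v_j for j = 3, …, 2.

Pick v_3 = (0, 0, 1)ᵀ.
Then v_2 = N · v_3 = (-2, 1, 0)ᵀ.
Then v_1 = N · v_2 = (3, -1, 0)ᵀ.

Sanity check: (A − (-1)·I) v_1 = (0, 0, 0)ᵀ = 0. ✓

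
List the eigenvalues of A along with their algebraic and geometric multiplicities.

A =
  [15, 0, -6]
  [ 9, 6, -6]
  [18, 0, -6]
λ = 3: alg = 1, geom = 1; λ = 6: alg = 2, geom = 2

Step 1 — factor the characteristic polynomial to read off the algebraic multiplicities:
  χ_A(x) = (x - 6)^2*(x - 3)

Step 2 — compute geometric multiplicities via the rank-nullity identity g(λ) = n − rank(A − λI):
  rank(A − (3)·I) = 2, so dim ker(A − (3)·I) = n − 2 = 1
  rank(A − (6)·I) = 1, so dim ker(A − (6)·I) = n − 1 = 2

Summary:
  λ = 3: algebraic multiplicity = 1, geometric multiplicity = 1
  λ = 6: algebraic multiplicity = 2, geometric multiplicity = 2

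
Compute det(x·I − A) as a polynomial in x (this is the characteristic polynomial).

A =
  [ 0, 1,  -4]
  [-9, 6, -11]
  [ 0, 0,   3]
x^3 - 9*x^2 + 27*x - 27

Expanding det(x·I − A) (e.g. by cofactor expansion or by noting that A is similar to its Jordan form J, which has the same characteristic polynomial as A) gives
  χ_A(x) = x^3 - 9*x^2 + 27*x - 27
which factors as (x - 3)^3. The eigenvalues (with algebraic multiplicities) are λ = 3 with multiplicity 3.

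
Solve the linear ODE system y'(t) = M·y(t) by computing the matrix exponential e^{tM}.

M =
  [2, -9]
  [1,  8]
e^{tM} =
  [-3*t*exp(5*t) + exp(5*t), -9*t*exp(5*t)]
  [t*exp(5*t), 3*t*exp(5*t) + exp(5*t)]

Strategy: write M = P · J · P⁻¹ where J is a Jordan canonical form, so e^{tM} = P · e^{tJ} · P⁻¹, and e^{tJ} can be computed block-by-block.

M has Jordan form
J =
  [5, 1]
  [0, 5]
(up to reordering of blocks).

Per-block formulas:
  For a 2×2 Jordan block J_2(5): exp(t · J_2(5)) = e^(5t)·(I + t·N), where N is the 2×2 nilpotent shift.

After assembling e^{tJ} and conjugating by P, we get:

e^{tM} =
  [-3*t*exp(5*t) + exp(5*t), -9*t*exp(5*t)]
  [t*exp(5*t), 3*t*exp(5*t) + exp(5*t)]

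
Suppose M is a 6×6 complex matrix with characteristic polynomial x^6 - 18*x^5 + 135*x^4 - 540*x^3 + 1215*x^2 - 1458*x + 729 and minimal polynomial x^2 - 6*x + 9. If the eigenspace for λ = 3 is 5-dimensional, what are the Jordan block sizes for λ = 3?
Block sizes for λ = 3: [2, 1, 1, 1, 1]

Step 1 — from the characteristic polynomial, algebraic multiplicity of λ = 3 is 6. From dim ker(M − (3)·I) = 5, there are exactly 5 Jordan blocks for λ = 3.
Step 2 — from the minimal polynomial, the factor (x − 3)^2 tells us the largest block for λ = 3 has size 2.
Step 3 — with total size 6, 5 blocks, and largest block 2, the block sizes (in nonincreasing order) are [2, 1, 1, 1, 1].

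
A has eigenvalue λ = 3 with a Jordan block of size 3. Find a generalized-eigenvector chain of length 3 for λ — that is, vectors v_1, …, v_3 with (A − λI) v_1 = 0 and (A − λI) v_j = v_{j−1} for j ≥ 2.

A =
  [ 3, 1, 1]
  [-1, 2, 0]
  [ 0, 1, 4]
A Jordan chain for λ = 3 of length 3:
v_1 = (-1, 1, -1)ᵀ
v_2 = (0, -1, 0)ᵀ
v_3 = (1, 0, 0)ᵀ

Let N = A − (3)·I. We want v_3 with N^3 v_3 = 0 but N^2 v_3 ≠ 0; then v_{j-1} := N · v_j for j = 3, …, 2.

Pick v_3 = (1, 0, 0)ᵀ.
Then v_2 = N · v_3 = (0, -1, 0)ᵀ.
Then v_1 = N · v_2 = (-1, 1, -1)ᵀ.

Sanity check: (A − (3)·I) v_1 = (0, 0, 0)ᵀ = 0. ✓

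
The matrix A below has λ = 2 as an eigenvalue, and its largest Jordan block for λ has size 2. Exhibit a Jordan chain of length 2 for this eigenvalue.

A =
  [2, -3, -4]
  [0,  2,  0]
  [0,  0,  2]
A Jordan chain for λ = 2 of length 2:
v_1 = (-3, 0, 0)ᵀ
v_2 = (0, 1, 0)ᵀ

Let N = A − (2)·I. We want v_2 with N^2 v_2 = 0 but N^1 v_2 ≠ 0; then v_{j-1} := N · v_j for j = 2, …, 2.

Pick v_2 = (0, 1, 0)ᵀ.
Then v_1 = N · v_2 = (-3, 0, 0)ᵀ.

Sanity check: (A − (2)·I) v_1 = (0, 0, 0)ᵀ = 0. ✓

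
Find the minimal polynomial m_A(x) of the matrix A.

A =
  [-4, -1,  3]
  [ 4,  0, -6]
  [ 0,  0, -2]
x^2 + 4*x + 4

The characteristic polynomial is χ_A(x) = (x + 2)^3, so the eigenvalues are known. The minimal polynomial is
  m_A(x) = Π_λ (x − λ)^{k_λ}
where k_λ is the size of the *largest* Jordan block for λ (equivalently, the smallest k with (A − λI)^k v = 0 for every generalised eigenvector v of λ).

  λ = -2: largest Jordan block has size 2, contributing (x + 2)^2

So m_A(x) = (x + 2)^2 = x^2 + 4*x + 4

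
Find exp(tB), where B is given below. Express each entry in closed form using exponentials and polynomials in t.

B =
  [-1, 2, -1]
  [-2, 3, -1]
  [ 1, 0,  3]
e^{tB} =
  [t*exp(2*t) - 3*exp(2*t) + 4*exp(t), -2*t*exp(2*t) + 4*exp(2*t) - 4*exp(t), -t*exp(2*t)]
  [t*exp(2*t) - 3*exp(2*t) + 3*exp(t), -2*t*exp(2*t) + 4*exp(2*t) - 3*exp(t), -t*exp(2*t)]
  [-t*exp(2*t) + 2*exp(2*t) - 2*exp(t), 2*t*exp(2*t) - 2*exp(2*t) + 2*exp(t), t*exp(2*t) + exp(2*t)]

Strategy: write B = P · J · P⁻¹ where J is a Jordan canonical form, so e^{tB} = P · e^{tJ} · P⁻¹, and e^{tJ} can be computed block-by-block.

B has Jordan form
J =
  [1, 0, 0]
  [0, 2, 1]
  [0, 0, 2]
(up to reordering of blocks).

Per-block formulas:
  For a 1×1 block at λ = 1: exp(t · [1]) = [e^(1t)].
  For a 2×2 Jordan block J_2(2): exp(t · J_2(2)) = e^(2t)·(I + t·N), where N is the 2×2 nilpotent shift.

After assembling e^{tJ} and conjugating by P, we get:

e^{tB} =
  [t*exp(2*t) - 3*exp(2*t) + 4*exp(t), -2*t*exp(2*t) + 4*exp(2*t) - 4*exp(t), -t*exp(2*t)]
  [t*exp(2*t) - 3*exp(2*t) + 3*exp(t), -2*t*exp(2*t) + 4*exp(2*t) - 3*exp(t), -t*exp(2*t)]
  [-t*exp(2*t) + 2*exp(2*t) - 2*exp(t), 2*t*exp(2*t) - 2*exp(2*t) + 2*exp(t), t*exp(2*t) + exp(2*t)]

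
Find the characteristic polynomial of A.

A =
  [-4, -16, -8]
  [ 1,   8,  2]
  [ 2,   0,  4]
x^3 - 8*x^2 + 16*x

Expanding det(x·I − A) (e.g. by cofactor expansion or by noting that A is similar to its Jordan form J, which has the same characteristic polynomial as A) gives
  χ_A(x) = x^3 - 8*x^2 + 16*x
which factors as x*(x - 4)^2. The eigenvalues (with algebraic multiplicities) are λ = 0 with multiplicity 1, λ = 4 with multiplicity 2.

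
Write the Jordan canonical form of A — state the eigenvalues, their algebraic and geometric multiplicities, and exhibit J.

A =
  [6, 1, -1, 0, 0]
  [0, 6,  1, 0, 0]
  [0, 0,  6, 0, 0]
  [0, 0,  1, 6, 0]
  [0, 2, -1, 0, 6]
J_3(6) ⊕ J_1(6) ⊕ J_1(6)

The characteristic polynomial is
  det(x·I − A) = x^5 - 30*x^4 + 360*x^3 - 2160*x^2 + 6480*x - 7776 = (x - 6)^5

Eigenvalues and multiplicities (the geometric multiplicity of λ is n − rank(A − λI), which equals the number of Jordan blocks for λ):
  λ = 6: algebraic multiplicity = 5, geometric multiplicity = 3

Determining the block sizes for each eigenvalue:
  λ = 6: with am = 5 and gm = 3, the partition is not yet determined (e.g. several partitions of 5 into 3 parts exist). Let N = A − (6)·I. Computing rank(N^1) = 2, rank(N^2) = 1, rank(N^3) = 0; the number of blocks of size ≥ j is rank(N^{j−1}) − rank(N^j), giving [3, 1, 1]. So we have 1 block(s) of size 3, 2 block(s) of size 1 → block sizes [3, 1, 1]

Assembling the blocks gives a Jordan form
J =
  [6, 1, 0, 0, 0]
  [0, 6, 1, 0, 0]
  [0, 0, 6, 0, 0]
  [0, 0, 0, 6, 0]
  [0, 0, 0, 0, 6]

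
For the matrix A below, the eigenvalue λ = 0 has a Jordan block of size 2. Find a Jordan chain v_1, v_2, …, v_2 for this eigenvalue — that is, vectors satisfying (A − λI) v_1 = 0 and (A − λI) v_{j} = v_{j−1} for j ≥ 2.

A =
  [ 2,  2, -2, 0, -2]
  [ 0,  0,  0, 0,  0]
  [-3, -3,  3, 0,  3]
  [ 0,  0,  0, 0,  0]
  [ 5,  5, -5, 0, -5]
A Jordan chain for λ = 0 of length 2:
v_1 = (2, 0, -3, 0, 5)ᵀ
v_2 = (1, 0, 0, 0, 0)ᵀ

Let N = A − (0)·I. We want v_2 with N^2 v_2 = 0 but N^1 v_2 ≠ 0; then v_{j-1} := N · v_j for j = 2, …, 2.

Pick v_2 = (1, 0, 0, 0, 0)ᵀ.
Then v_1 = N · v_2 = (2, 0, -3, 0, 5)ᵀ.

Sanity check: (A − (0)·I) v_1 = (0, 0, 0, 0, 0)ᵀ = 0. ✓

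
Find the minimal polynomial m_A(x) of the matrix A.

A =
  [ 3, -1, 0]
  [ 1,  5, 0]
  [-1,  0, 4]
x^3 - 12*x^2 + 48*x - 64

The characteristic polynomial is χ_A(x) = (x - 4)^3, so the eigenvalues are known. The minimal polynomial is
  m_A(x) = Π_λ (x − λ)^{k_λ}
where k_λ is the size of the *largest* Jordan block for λ (equivalently, the smallest k with (A − λI)^k v = 0 for every generalised eigenvector v of λ).

  λ = 4: largest Jordan block has size 3, contributing (x − 4)^3

So m_A(x) = (x - 4)^3 = x^3 - 12*x^2 + 48*x - 64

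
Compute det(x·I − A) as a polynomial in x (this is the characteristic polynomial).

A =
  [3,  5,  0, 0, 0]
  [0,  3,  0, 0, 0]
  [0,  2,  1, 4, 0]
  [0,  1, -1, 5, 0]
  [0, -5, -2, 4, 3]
x^5 - 15*x^4 + 90*x^3 - 270*x^2 + 405*x - 243

Expanding det(x·I − A) (e.g. by cofactor expansion or by noting that A is similar to its Jordan form J, which has the same characteristic polynomial as A) gives
  χ_A(x) = x^5 - 15*x^4 + 90*x^3 - 270*x^2 + 405*x - 243
which factors as (x - 3)^5. The eigenvalues (with algebraic multiplicities) are λ = 3 with multiplicity 5.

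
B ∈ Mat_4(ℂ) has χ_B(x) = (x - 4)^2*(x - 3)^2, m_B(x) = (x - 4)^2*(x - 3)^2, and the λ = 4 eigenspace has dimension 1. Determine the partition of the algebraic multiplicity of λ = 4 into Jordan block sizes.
Block sizes for λ = 4: [2]

Step 1 — from the characteristic polynomial, algebraic multiplicity of λ = 4 is 2. From dim ker(B − (4)·I) = 1, there are exactly 1 Jordan blocks for λ = 4.
Step 2 — from the minimal polynomial, the factor (x − 4)^2 tells us the largest block for λ = 4 has size 2.
Step 3 — with total size 2, 1 blocks, and largest block 2, the block sizes (in nonincreasing order) are [2].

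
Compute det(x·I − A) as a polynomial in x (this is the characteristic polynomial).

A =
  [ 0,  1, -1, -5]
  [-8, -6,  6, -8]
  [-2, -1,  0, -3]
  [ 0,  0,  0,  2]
x^4 + 4*x^3 - 16*x - 16

Expanding det(x·I − A) (e.g. by cofactor expansion or by noting that A is similar to its Jordan form J, which has the same characteristic polynomial as A) gives
  χ_A(x) = x^4 + 4*x^3 - 16*x - 16
which factors as (x - 2)*(x + 2)^3. The eigenvalues (with algebraic multiplicities) are λ = -2 with multiplicity 3, λ = 2 with multiplicity 1.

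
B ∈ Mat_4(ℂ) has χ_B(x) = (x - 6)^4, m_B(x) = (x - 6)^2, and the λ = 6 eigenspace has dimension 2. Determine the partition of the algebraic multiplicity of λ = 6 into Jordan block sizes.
Block sizes for λ = 6: [2, 2]

Step 1 — from the characteristic polynomial, algebraic multiplicity of λ = 6 is 4. From dim ker(B − (6)·I) = 2, there are exactly 2 Jordan blocks for λ = 6.
Step 2 — from the minimal polynomial, the factor (x − 6)^2 tells us the largest block for λ = 6 has size 2.
Step 3 — with total size 4, 2 blocks, and largest block 2, the block sizes (in nonincreasing order) are [2, 2].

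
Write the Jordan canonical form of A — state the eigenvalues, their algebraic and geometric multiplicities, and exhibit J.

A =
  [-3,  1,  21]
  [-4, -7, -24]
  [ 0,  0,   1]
J_2(-5) ⊕ J_1(1)

The characteristic polynomial is
  det(x·I − A) = x^3 + 9*x^2 + 15*x - 25 = (x - 1)*(x + 5)^2

Eigenvalues and multiplicities (the geometric multiplicity of λ is n − rank(A − λI), which equals the number of Jordan blocks for λ):
  λ = -5: algebraic multiplicity = 2, geometric multiplicity = 1
  λ = 1: algebraic multiplicity = 1, geometric multiplicity = 1

Determining the block sizes for each eigenvalue:
  λ = -5: one block (gm = 1), so the single block has size am = 2 → block sizes [2]
  λ = 1: one block (gm = 1), so the single block has size am = 1 → block sizes [1]

Assembling the blocks gives a Jordan form
J =
  [-5,  1, 0]
  [ 0, -5, 0]
  [ 0,  0, 1]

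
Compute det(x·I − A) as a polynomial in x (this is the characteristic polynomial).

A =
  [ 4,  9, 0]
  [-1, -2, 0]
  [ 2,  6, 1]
x^3 - 3*x^2 + 3*x - 1

Expanding det(x·I − A) (e.g. by cofactor expansion or by noting that A is similar to its Jordan form J, which has the same characteristic polynomial as A) gives
  χ_A(x) = x^3 - 3*x^2 + 3*x - 1
which factors as (x - 1)^3. The eigenvalues (with algebraic multiplicities) are λ = 1 with multiplicity 3.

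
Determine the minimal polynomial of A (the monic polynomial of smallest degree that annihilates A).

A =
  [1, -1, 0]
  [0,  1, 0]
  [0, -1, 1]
x^2 - 2*x + 1

The characteristic polynomial is χ_A(x) = (x - 1)^3, so the eigenvalues are known. The minimal polynomial is
  m_A(x) = Π_λ (x − λ)^{k_λ}
where k_λ is the size of the *largest* Jordan block for λ (equivalently, the smallest k with (A − λI)^k v = 0 for every generalised eigenvector v of λ).

  λ = 1: largest Jordan block has size 2, contributing (x − 1)^2

So m_A(x) = (x - 1)^2 = x^2 - 2*x + 1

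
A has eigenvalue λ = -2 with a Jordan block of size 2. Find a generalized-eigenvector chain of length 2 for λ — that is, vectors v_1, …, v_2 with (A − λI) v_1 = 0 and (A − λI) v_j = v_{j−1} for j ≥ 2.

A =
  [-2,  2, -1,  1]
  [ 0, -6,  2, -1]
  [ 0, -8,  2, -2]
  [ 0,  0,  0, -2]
A Jordan chain for λ = -2 of length 2:
v_1 = (2, -4, -8, 0)ᵀ
v_2 = (0, 1, 0, 0)ᵀ

Let N = A − (-2)·I. We want v_2 with N^2 v_2 = 0 but N^1 v_2 ≠ 0; then v_{j-1} := N · v_j for j = 2, …, 2.

Pick v_2 = (0, 1, 0, 0)ᵀ.
Then v_1 = N · v_2 = (2, -4, -8, 0)ᵀ.

Sanity check: (A − (-2)·I) v_1 = (0, 0, 0, 0)ᵀ = 0. ✓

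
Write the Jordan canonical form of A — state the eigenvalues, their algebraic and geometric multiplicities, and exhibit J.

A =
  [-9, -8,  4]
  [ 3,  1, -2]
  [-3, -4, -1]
J_2(-3) ⊕ J_1(-3)

The characteristic polynomial is
  det(x·I − A) = x^3 + 9*x^2 + 27*x + 27 = (x + 3)^3

Eigenvalues and multiplicities (the geometric multiplicity of λ is n − rank(A − λI), which equals the number of Jordan blocks for λ):
  λ = -3: algebraic multiplicity = 3, geometric multiplicity = 2

Determining the block sizes for each eigenvalue:
  λ = -3: 2 blocks summing to 3 forces exactly one block of size 2 and the rest size 1 → block sizes [2, 1]

Assembling the blocks gives a Jordan form
J =
  [-3,  1,  0]
  [ 0, -3,  0]
  [ 0,  0, -3]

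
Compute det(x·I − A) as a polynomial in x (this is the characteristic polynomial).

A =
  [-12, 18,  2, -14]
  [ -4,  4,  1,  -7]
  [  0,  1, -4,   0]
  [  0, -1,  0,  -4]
x^4 + 16*x^3 + 96*x^2 + 256*x + 256

Expanding det(x·I − A) (e.g. by cofactor expansion or by noting that A is similar to its Jordan form J, which has the same characteristic polynomial as A) gives
  χ_A(x) = x^4 + 16*x^3 + 96*x^2 + 256*x + 256
which factors as (x + 4)^4. The eigenvalues (with algebraic multiplicities) are λ = -4 with multiplicity 4.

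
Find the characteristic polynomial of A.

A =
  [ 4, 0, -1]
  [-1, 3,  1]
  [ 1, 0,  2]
x^3 - 9*x^2 + 27*x - 27

Expanding det(x·I − A) (e.g. by cofactor expansion or by noting that A is similar to its Jordan form J, which has the same characteristic polynomial as A) gives
  χ_A(x) = x^3 - 9*x^2 + 27*x - 27
which factors as (x - 3)^3. The eigenvalues (with algebraic multiplicities) are λ = 3 with multiplicity 3.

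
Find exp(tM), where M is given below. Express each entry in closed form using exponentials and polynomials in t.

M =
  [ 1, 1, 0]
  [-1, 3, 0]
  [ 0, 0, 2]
e^{tM} =
  [-t*exp(2*t) + exp(2*t), t*exp(2*t), 0]
  [-t*exp(2*t), t*exp(2*t) + exp(2*t), 0]
  [0, 0, exp(2*t)]

Strategy: write M = P · J · P⁻¹ where J is a Jordan canonical form, so e^{tM} = P · e^{tJ} · P⁻¹, and e^{tJ} can be computed block-by-block.

M has Jordan form
J =
  [2, 1, 0]
  [0, 2, 0]
  [0, 0, 2]
(up to reordering of blocks).

Per-block formulas:
  For a 2×2 Jordan block J_2(2): exp(t · J_2(2)) = e^(2t)·(I + t·N), where N is the 2×2 nilpotent shift.
  For a 1×1 block at λ = 2: exp(t · [2]) = [e^(2t)].

After assembling e^{tJ} and conjugating by P, we get:

e^{tM} =
  [-t*exp(2*t) + exp(2*t), t*exp(2*t), 0]
  [-t*exp(2*t), t*exp(2*t) + exp(2*t), 0]
  [0, 0, exp(2*t)]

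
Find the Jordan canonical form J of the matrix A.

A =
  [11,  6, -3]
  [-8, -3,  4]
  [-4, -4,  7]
J_2(5) ⊕ J_1(5)

The characteristic polynomial is
  det(x·I − A) = x^3 - 15*x^2 + 75*x - 125 = (x - 5)^3

Eigenvalues and multiplicities (the geometric multiplicity of λ is n − rank(A − λI), which equals the number of Jordan blocks for λ):
  λ = 5: algebraic multiplicity = 3, geometric multiplicity = 2

Determining the block sizes for each eigenvalue:
  λ = 5: 2 blocks summing to 3 forces exactly one block of size 2 and the rest size 1 → block sizes [2, 1]

Assembling the blocks gives a Jordan form
J =
  [5, 1, 0]
  [0, 5, 0]
  [0, 0, 5]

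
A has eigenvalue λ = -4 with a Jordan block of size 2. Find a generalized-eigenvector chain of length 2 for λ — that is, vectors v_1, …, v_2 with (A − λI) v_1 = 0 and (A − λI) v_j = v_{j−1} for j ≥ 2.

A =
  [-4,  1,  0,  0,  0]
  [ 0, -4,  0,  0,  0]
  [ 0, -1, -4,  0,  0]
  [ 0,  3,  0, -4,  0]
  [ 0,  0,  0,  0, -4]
A Jordan chain for λ = -4 of length 2:
v_1 = (1, 0, -1, 3, 0)ᵀ
v_2 = (0, 1, 0, 0, 0)ᵀ

Let N = A − (-4)·I. We want v_2 with N^2 v_2 = 0 but N^1 v_2 ≠ 0; then v_{j-1} := N · v_j for j = 2, …, 2.

Pick v_2 = (0, 1, 0, 0, 0)ᵀ.
Then v_1 = N · v_2 = (1, 0, -1, 3, 0)ᵀ.

Sanity check: (A − (-4)·I) v_1 = (0, 0, 0, 0, 0)ᵀ = 0. ✓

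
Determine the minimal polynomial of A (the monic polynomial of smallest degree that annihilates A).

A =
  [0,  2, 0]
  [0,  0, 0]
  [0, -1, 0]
x^2

The characteristic polynomial is χ_A(x) = x^3, so the eigenvalues are known. The minimal polynomial is
  m_A(x) = Π_λ (x − λ)^{k_λ}
where k_λ is the size of the *largest* Jordan block for λ (equivalently, the smallest k with (A − λI)^k v = 0 for every generalised eigenvector v of λ).

  λ = 0: largest Jordan block has size 2, contributing (x − 0)^2

So m_A(x) = x^2 = x^2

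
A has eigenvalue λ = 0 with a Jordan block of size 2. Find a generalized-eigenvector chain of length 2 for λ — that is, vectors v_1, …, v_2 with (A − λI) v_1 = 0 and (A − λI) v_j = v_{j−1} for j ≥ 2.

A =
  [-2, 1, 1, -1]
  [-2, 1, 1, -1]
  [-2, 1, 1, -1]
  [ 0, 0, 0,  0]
A Jordan chain for λ = 0 of length 2:
v_1 = (-2, -2, -2, 0)ᵀ
v_2 = (1, 0, 0, 0)ᵀ

Let N = A − (0)·I. We want v_2 with N^2 v_2 = 0 but N^1 v_2 ≠ 0; then v_{j-1} := N · v_j for j = 2, …, 2.

Pick v_2 = (1, 0, 0, 0)ᵀ.
Then v_1 = N · v_2 = (-2, -2, -2, 0)ᵀ.

Sanity check: (A − (0)·I) v_1 = (0, 0, 0, 0)ᵀ = 0. ✓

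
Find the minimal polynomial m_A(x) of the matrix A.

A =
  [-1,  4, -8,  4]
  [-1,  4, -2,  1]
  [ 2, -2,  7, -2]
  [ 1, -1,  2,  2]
x^2 - 6*x + 9

The characteristic polynomial is χ_A(x) = (x - 3)^4, so the eigenvalues are known. The minimal polynomial is
  m_A(x) = Π_λ (x − λ)^{k_λ}
where k_λ is the size of the *largest* Jordan block for λ (equivalently, the smallest k with (A − λI)^k v = 0 for every generalised eigenvector v of λ).

  λ = 3: largest Jordan block has size 2, contributing (x − 3)^2

So m_A(x) = (x - 3)^2 = x^2 - 6*x + 9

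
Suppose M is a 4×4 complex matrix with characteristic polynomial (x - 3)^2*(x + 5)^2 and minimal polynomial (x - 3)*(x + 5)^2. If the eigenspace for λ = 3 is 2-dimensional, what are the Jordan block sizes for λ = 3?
Block sizes for λ = 3: [1, 1]

Step 1 — from the characteristic polynomial, algebraic multiplicity of λ = 3 is 2. From dim ker(M − (3)·I) = 2, there are exactly 2 Jordan blocks for λ = 3.
Step 2 — from the minimal polynomial, the factor (x − 3) tells us the largest block for λ = 3 has size 1.
Step 3 — with total size 2, 2 blocks, and largest block 1, the block sizes (in nonincreasing order) are [1, 1].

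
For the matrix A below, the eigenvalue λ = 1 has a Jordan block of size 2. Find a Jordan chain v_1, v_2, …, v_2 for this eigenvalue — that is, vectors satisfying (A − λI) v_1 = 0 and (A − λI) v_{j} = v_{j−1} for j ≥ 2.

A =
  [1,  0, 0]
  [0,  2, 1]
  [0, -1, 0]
A Jordan chain for λ = 1 of length 2:
v_1 = (0, 1, -1)ᵀ
v_2 = (0, 1, 0)ᵀ

Let N = A − (1)·I. We want v_2 with N^2 v_2 = 0 but N^1 v_2 ≠ 0; then v_{j-1} := N · v_j for j = 2, …, 2.

Pick v_2 = (0, 1, 0)ᵀ.
Then v_1 = N · v_2 = (0, 1, -1)ᵀ.

Sanity check: (A − (1)·I) v_1 = (0, 0, 0)ᵀ = 0. ✓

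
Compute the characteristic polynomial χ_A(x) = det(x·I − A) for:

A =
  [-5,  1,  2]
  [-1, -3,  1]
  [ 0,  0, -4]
x^3 + 12*x^2 + 48*x + 64

Expanding det(x·I − A) (e.g. by cofactor expansion or by noting that A is similar to its Jordan form J, which has the same characteristic polynomial as A) gives
  χ_A(x) = x^3 + 12*x^2 + 48*x + 64
which factors as (x + 4)^3. The eigenvalues (with algebraic multiplicities) are λ = -4 with multiplicity 3.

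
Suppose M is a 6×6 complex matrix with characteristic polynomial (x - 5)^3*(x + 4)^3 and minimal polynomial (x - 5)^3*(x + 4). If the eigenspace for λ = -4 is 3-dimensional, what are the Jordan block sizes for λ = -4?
Block sizes for λ = -4: [1, 1, 1]

Step 1 — from the characteristic polynomial, algebraic multiplicity of λ = -4 is 3. From dim ker(M − (-4)·I) = 3, there are exactly 3 Jordan blocks for λ = -4.
Step 2 — from the minimal polynomial, the factor (x + 4) tells us the largest block for λ = -4 has size 1.
Step 3 — with total size 3, 3 blocks, and largest block 1, the block sizes (in nonincreasing order) are [1, 1, 1].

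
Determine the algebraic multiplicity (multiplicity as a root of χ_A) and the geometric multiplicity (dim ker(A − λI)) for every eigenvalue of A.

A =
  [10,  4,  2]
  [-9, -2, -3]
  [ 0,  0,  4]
λ = 4: alg = 3, geom = 2

Step 1 — factor the characteristic polynomial to read off the algebraic multiplicities:
  χ_A(x) = (x - 4)^3

Step 2 — compute geometric multiplicities via the rank-nullity identity g(λ) = n − rank(A − λI):
  rank(A − (4)·I) = 1, so dim ker(A − (4)·I) = n − 1 = 2

Summary:
  λ = 4: algebraic multiplicity = 3, geometric multiplicity = 2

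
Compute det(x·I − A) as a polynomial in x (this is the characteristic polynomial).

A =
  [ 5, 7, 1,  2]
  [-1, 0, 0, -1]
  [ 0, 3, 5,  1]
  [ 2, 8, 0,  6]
x^4 - 16*x^3 + 96*x^2 - 256*x + 256

Expanding det(x·I − A) (e.g. by cofactor expansion or by noting that A is similar to its Jordan form J, which has the same characteristic polynomial as A) gives
  χ_A(x) = x^4 - 16*x^3 + 96*x^2 - 256*x + 256
which factors as (x - 4)^4. The eigenvalues (with algebraic multiplicities) are λ = 4 with multiplicity 4.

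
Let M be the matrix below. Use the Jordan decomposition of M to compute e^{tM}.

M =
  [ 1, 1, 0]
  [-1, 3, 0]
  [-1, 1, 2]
e^{tM} =
  [-t*exp(2*t) + exp(2*t), t*exp(2*t), 0]
  [-t*exp(2*t), t*exp(2*t) + exp(2*t), 0]
  [-t*exp(2*t), t*exp(2*t), exp(2*t)]

Strategy: write M = P · J · P⁻¹ where J is a Jordan canonical form, so e^{tM} = P · e^{tJ} · P⁻¹, and e^{tJ} can be computed block-by-block.

M has Jordan form
J =
  [2, 1, 0]
  [0, 2, 0]
  [0, 0, 2]
(up to reordering of blocks).

Per-block formulas:
  For a 2×2 Jordan block J_2(2): exp(t · J_2(2)) = e^(2t)·(I + t·N), where N is the 2×2 nilpotent shift.
  For a 1×1 block at λ = 2: exp(t · [2]) = [e^(2t)].

After assembling e^{tJ} and conjugating by P, we get:

e^{tM} =
  [-t*exp(2*t) + exp(2*t), t*exp(2*t), 0]
  [-t*exp(2*t), t*exp(2*t) + exp(2*t), 0]
  [-t*exp(2*t), t*exp(2*t), exp(2*t)]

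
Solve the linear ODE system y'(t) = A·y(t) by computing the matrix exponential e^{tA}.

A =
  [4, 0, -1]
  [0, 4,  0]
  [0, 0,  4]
e^{tA} =
  [exp(4*t), 0, -t*exp(4*t)]
  [0, exp(4*t), 0]
  [0, 0, exp(4*t)]

Strategy: write A = P · J · P⁻¹ where J is a Jordan canonical form, so e^{tA} = P · e^{tJ} · P⁻¹, and e^{tJ} can be computed block-by-block.

A has Jordan form
J =
  [4, 1, 0]
  [0, 4, 0]
  [0, 0, 4]
(up to reordering of blocks).

Per-block formulas:
  For a 2×2 Jordan block J_2(4): exp(t · J_2(4)) = e^(4t)·(I + t·N), where N is the 2×2 nilpotent shift.
  For a 1×1 block at λ = 4: exp(t · [4]) = [e^(4t)].

After assembling e^{tJ} and conjugating by P, we get:

e^{tA} =
  [exp(4*t), 0, -t*exp(4*t)]
  [0, exp(4*t), 0]
  [0, 0, exp(4*t)]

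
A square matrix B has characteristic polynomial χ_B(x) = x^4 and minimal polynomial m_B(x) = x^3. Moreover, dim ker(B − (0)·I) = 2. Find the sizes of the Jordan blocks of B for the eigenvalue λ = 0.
Block sizes for λ = 0: [3, 1]

Step 1 — from the characteristic polynomial, algebraic multiplicity of λ = 0 is 4. From dim ker(B − (0)·I) = 2, there are exactly 2 Jordan blocks for λ = 0.
Step 2 — from the minimal polynomial, the factor (x − 0)^3 tells us the largest block for λ = 0 has size 3.
Step 3 — with total size 4, 2 blocks, and largest block 3, the block sizes (in nonincreasing order) are [3, 1].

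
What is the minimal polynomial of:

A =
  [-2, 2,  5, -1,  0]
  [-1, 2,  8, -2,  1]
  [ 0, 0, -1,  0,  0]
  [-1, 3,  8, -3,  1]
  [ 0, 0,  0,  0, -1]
x^3 + 3*x^2 + 3*x + 1

The characteristic polynomial is χ_A(x) = (x + 1)^5, so the eigenvalues are known. The minimal polynomial is
  m_A(x) = Π_λ (x − λ)^{k_λ}
where k_λ is the size of the *largest* Jordan block for λ (equivalently, the smallest k with (A − λI)^k v = 0 for every generalised eigenvector v of λ).

  λ = -1: largest Jordan block has size 3, contributing (x + 1)^3

So m_A(x) = (x + 1)^3 = x^3 + 3*x^2 + 3*x + 1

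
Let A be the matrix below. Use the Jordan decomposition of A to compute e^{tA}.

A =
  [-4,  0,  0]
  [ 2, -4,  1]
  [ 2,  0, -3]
e^{tA} =
  [exp(-4*t), 0, 0]
  [2*exp(-3*t) - 2*exp(-4*t), exp(-4*t), exp(-3*t) - exp(-4*t)]
  [2*exp(-3*t) - 2*exp(-4*t), 0, exp(-3*t)]

Strategy: write A = P · J · P⁻¹ where J is a Jordan canonical form, so e^{tA} = P · e^{tJ} · P⁻¹, and e^{tJ} can be computed block-by-block.

A has Jordan form
J =
  [-4,  0,  0]
  [ 0, -4,  0]
  [ 0,  0, -3]
(up to reordering of blocks).

Per-block formulas:
  For a 1×1 block at λ = -3: exp(t · [-3]) = [e^(-3t)].
  For a 1×1 block at λ = -4: exp(t · [-4]) = [e^(-4t)].

After assembling e^{tJ} and conjugating by P, we get:

e^{tA} =
  [exp(-4*t), 0, 0]
  [2*exp(-3*t) - 2*exp(-4*t), exp(-4*t), exp(-3*t) - exp(-4*t)]
  [2*exp(-3*t) - 2*exp(-4*t), 0, exp(-3*t)]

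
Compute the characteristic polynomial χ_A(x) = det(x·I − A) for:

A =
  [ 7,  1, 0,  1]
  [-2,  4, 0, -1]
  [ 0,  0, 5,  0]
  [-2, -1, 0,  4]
x^4 - 20*x^3 + 150*x^2 - 500*x + 625

Expanding det(x·I − A) (e.g. by cofactor expansion or by noting that A is similar to its Jordan form J, which has the same characteristic polynomial as A) gives
  χ_A(x) = x^4 - 20*x^3 + 150*x^2 - 500*x + 625
which factors as (x - 5)^4. The eigenvalues (with algebraic multiplicities) are λ = 5 with multiplicity 4.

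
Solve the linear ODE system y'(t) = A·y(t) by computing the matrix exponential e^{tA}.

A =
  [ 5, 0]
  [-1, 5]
e^{tA} =
  [exp(5*t), 0]
  [-t*exp(5*t), exp(5*t)]

Strategy: write A = P · J · P⁻¹ where J is a Jordan canonical form, so e^{tA} = P · e^{tJ} · P⁻¹, and e^{tJ} can be computed block-by-block.

A has Jordan form
J =
  [5, 1]
  [0, 5]
(up to reordering of blocks).

Per-block formulas:
  For a 2×2 Jordan block J_2(5): exp(t · J_2(5)) = e^(5t)·(I + t·N), where N is the 2×2 nilpotent shift.

After assembling e^{tJ} and conjugating by P, we get:

e^{tA} =
  [exp(5*t), 0]
  [-t*exp(5*t), exp(5*t)]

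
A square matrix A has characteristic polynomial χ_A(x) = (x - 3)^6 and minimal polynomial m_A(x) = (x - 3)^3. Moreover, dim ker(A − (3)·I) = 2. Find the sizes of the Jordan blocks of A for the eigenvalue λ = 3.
Block sizes for λ = 3: [3, 3]

Step 1 — from the characteristic polynomial, algebraic multiplicity of λ = 3 is 6. From dim ker(A − (3)·I) = 2, there are exactly 2 Jordan blocks for λ = 3.
Step 2 — from the minimal polynomial, the factor (x − 3)^3 tells us the largest block for λ = 3 has size 3.
Step 3 — with total size 6, 2 blocks, and largest block 3, the block sizes (in nonincreasing order) are [3, 3].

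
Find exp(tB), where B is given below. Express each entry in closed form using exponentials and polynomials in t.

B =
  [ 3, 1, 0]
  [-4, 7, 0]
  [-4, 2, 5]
e^{tB} =
  [-2*t*exp(5*t) + exp(5*t), t*exp(5*t), 0]
  [-4*t*exp(5*t), 2*t*exp(5*t) + exp(5*t), 0]
  [-4*t*exp(5*t), 2*t*exp(5*t), exp(5*t)]

Strategy: write B = P · J · P⁻¹ where J is a Jordan canonical form, so e^{tB} = P · e^{tJ} · P⁻¹, and e^{tJ} can be computed block-by-block.

B has Jordan form
J =
  [5, 1, 0]
  [0, 5, 0]
  [0, 0, 5]
(up to reordering of blocks).

Per-block formulas:
  For a 2×2 Jordan block J_2(5): exp(t · J_2(5)) = e^(5t)·(I + t·N), where N is the 2×2 nilpotent shift.
  For a 1×1 block at λ = 5: exp(t · [5]) = [e^(5t)].

After assembling e^{tJ} and conjugating by P, we get:

e^{tB} =
  [-2*t*exp(5*t) + exp(5*t), t*exp(5*t), 0]
  [-4*t*exp(5*t), 2*t*exp(5*t) + exp(5*t), 0]
  [-4*t*exp(5*t), 2*t*exp(5*t), exp(5*t)]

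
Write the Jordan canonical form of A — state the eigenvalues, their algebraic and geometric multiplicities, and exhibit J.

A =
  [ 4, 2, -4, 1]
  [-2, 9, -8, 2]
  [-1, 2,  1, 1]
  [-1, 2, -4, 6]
J_2(5) ⊕ J_1(5) ⊕ J_1(5)

The characteristic polynomial is
  det(x·I − A) = x^4 - 20*x^3 + 150*x^2 - 500*x + 625 = (x - 5)^4

Eigenvalues and multiplicities (the geometric multiplicity of λ is n − rank(A − λI), which equals the number of Jordan blocks for λ):
  λ = 5: algebraic multiplicity = 4, geometric multiplicity = 3

Determining the block sizes for each eigenvalue:
  λ = 5: 3 blocks summing to 4 forces exactly one block of size 2 and the rest size 1 → block sizes [2, 1, 1]

Assembling the blocks gives a Jordan form
J =
  [5, 1, 0, 0]
  [0, 5, 0, 0]
  [0, 0, 5, 0]
  [0, 0, 0, 5]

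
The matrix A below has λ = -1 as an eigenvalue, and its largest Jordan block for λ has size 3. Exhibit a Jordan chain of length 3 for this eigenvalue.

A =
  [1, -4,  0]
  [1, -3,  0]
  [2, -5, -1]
A Jordan chain for λ = -1 of length 3:
v_1 = (0, 0, -1)ᵀ
v_2 = (2, 1, 2)ᵀ
v_3 = (1, 0, 0)ᵀ

Let N = A − (-1)·I. We want v_3 with N^3 v_3 = 0 but N^2 v_3 ≠ 0; then v_{j-1} := N · v_j for j = 3, …, 2.

Pick v_3 = (1, 0, 0)ᵀ.
Then v_2 = N · v_3 = (2, 1, 2)ᵀ.
Then v_1 = N · v_2 = (0, 0, -1)ᵀ.

Sanity check: (A − (-1)·I) v_1 = (0, 0, 0)ᵀ = 0. ✓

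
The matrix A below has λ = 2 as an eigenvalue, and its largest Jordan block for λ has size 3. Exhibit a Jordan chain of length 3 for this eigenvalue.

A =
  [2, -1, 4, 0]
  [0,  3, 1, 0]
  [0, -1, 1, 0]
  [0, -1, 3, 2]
A Jordan chain for λ = 2 of length 3:
v_1 = (-5, 0, 0, -4)ᵀ
v_2 = (-1, 1, -1, -1)ᵀ
v_3 = (0, 1, 0, 0)ᵀ

Let N = A − (2)·I. We want v_3 with N^3 v_3 = 0 but N^2 v_3 ≠ 0; then v_{j-1} := N · v_j for j = 3, …, 2.

Pick v_3 = (0, 1, 0, 0)ᵀ.
Then v_2 = N · v_3 = (-1, 1, -1, -1)ᵀ.
Then v_1 = N · v_2 = (-5, 0, 0, -4)ᵀ.

Sanity check: (A − (2)·I) v_1 = (0, 0, 0, 0)ᵀ = 0. ✓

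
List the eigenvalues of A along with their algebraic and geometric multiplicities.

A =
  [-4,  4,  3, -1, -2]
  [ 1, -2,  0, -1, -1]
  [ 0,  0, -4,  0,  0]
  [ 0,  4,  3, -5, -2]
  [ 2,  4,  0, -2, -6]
λ = -5: alg = 1, geom = 1; λ = -4: alg = 4, geom = 3

Step 1 — factor the characteristic polynomial to read off the algebraic multiplicities:
  χ_A(x) = (x + 4)^4*(x + 5)

Step 2 — compute geometric multiplicities via the rank-nullity identity g(λ) = n − rank(A − λI):
  rank(A − (-5)·I) = 4, so dim ker(A − (-5)·I) = n − 4 = 1
  rank(A − (-4)·I) = 2, so dim ker(A − (-4)·I) = n − 2 = 3

Summary:
  λ = -5: algebraic multiplicity = 1, geometric multiplicity = 1
  λ = -4: algebraic multiplicity = 4, geometric multiplicity = 3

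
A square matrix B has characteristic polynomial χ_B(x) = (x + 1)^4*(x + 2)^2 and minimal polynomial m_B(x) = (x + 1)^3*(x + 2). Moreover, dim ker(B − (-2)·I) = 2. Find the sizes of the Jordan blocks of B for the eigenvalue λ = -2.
Block sizes for λ = -2: [1, 1]

Step 1 — from the characteristic polynomial, algebraic multiplicity of λ = -2 is 2. From dim ker(B − (-2)·I) = 2, there are exactly 2 Jordan blocks for λ = -2.
Step 2 — from the minimal polynomial, the factor (x + 2) tells us the largest block for λ = -2 has size 1.
Step 3 — with total size 2, 2 blocks, and largest block 1, the block sizes (in nonincreasing order) are [1, 1].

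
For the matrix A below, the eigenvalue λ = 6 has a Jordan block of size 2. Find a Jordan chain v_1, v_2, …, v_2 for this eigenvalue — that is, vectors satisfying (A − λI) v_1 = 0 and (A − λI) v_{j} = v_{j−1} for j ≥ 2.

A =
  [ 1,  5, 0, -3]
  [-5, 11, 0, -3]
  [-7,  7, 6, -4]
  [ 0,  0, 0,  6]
A Jordan chain for λ = 6 of length 2:
v_1 = (-5, -5, -7, 0)ᵀ
v_2 = (1, 0, 0, 0)ᵀ

Let N = A − (6)·I. We want v_2 with N^2 v_2 = 0 but N^1 v_2 ≠ 0; then v_{j-1} := N · v_j for j = 2, …, 2.

Pick v_2 = (1, 0, 0, 0)ᵀ.
Then v_1 = N · v_2 = (-5, -5, -7, 0)ᵀ.

Sanity check: (A − (6)·I) v_1 = (0, 0, 0, 0)ᵀ = 0. ✓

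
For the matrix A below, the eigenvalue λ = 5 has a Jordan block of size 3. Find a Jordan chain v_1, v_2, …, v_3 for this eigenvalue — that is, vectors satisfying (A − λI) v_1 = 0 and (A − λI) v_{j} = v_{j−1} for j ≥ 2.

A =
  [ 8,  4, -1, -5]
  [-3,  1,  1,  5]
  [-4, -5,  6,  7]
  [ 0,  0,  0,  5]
A Jordan chain for λ = 5 of length 3:
v_1 = (1, -1, -1, 0)ᵀ
v_2 = (3, -3, -4, 0)ᵀ
v_3 = (1, 0, 0, 0)ᵀ

Let N = A − (5)·I. We want v_3 with N^3 v_3 = 0 but N^2 v_3 ≠ 0; then v_{j-1} := N · v_j for j = 3, …, 2.

Pick v_3 = (1, 0, 0, 0)ᵀ.
Then v_2 = N · v_3 = (3, -3, -4, 0)ᵀ.
Then v_1 = N · v_2 = (1, -1, -1, 0)ᵀ.

Sanity check: (A − (5)·I) v_1 = (0, 0, 0, 0)ᵀ = 0. ✓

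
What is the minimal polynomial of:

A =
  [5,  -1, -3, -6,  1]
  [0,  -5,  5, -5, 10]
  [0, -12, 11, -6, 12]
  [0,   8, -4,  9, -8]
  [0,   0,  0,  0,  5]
x^3 - 15*x^2 + 75*x - 125

The characteristic polynomial is χ_A(x) = (x - 5)^5, so the eigenvalues are known. The minimal polynomial is
  m_A(x) = Π_λ (x − λ)^{k_λ}
where k_λ is the size of the *largest* Jordan block for λ (equivalently, the smallest k with (A − λI)^k v = 0 for every generalised eigenvector v of λ).

  λ = 5: largest Jordan block has size 3, contributing (x − 5)^3

So m_A(x) = (x - 5)^3 = x^3 - 15*x^2 + 75*x - 125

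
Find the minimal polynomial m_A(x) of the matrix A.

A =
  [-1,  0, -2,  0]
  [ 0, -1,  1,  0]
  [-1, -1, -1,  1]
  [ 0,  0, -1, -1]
x^3 + 3*x^2 + 3*x + 1

The characteristic polynomial is χ_A(x) = (x + 1)^4, so the eigenvalues are known. The minimal polynomial is
  m_A(x) = Π_λ (x − λ)^{k_λ}
where k_λ is the size of the *largest* Jordan block for λ (equivalently, the smallest k with (A − λI)^k v = 0 for every generalised eigenvector v of λ).

  λ = -1: largest Jordan block has size 3, contributing (x + 1)^3

So m_A(x) = (x + 1)^3 = x^3 + 3*x^2 + 3*x + 1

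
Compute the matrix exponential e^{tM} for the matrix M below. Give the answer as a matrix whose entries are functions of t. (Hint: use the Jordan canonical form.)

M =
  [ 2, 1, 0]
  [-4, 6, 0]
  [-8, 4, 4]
e^{tM} =
  [-2*t*exp(4*t) + exp(4*t), t*exp(4*t), 0]
  [-4*t*exp(4*t), 2*t*exp(4*t) + exp(4*t), 0]
  [-8*t*exp(4*t), 4*t*exp(4*t), exp(4*t)]

Strategy: write M = P · J · P⁻¹ where J is a Jordan canonical form, so e^{tM} = P · e^{tJ} · P⁻¹, and e^{tJ} can be computed block-by-block.

M has Jordan form
J =
  [4, 1, 0]
  [0, 4, 0]
  [0, 0, 4]
(up to reordering of blocks).

Per-block formulas:
  For a 1×1 block at λ = 4: exp(t · [4]) = [e^(4t)].
  For a 2×2 Jordan block J_2(4): exp(t · J_2(4)) = e^(4t)·(I + t·N), where N is the 2×2 nilpotent shift.

After assembling e^{tJ} and conjugating by P, we get:

e^{tM} =
  [-2*t*exp(4*t) + exp(4*t), t*exp(4*t), 0]
  [-4*t*exp(4*t), 2*t*exp(4*t) + exp(4*t), 0]
  [-8*t*exp(4*t), 4*t*exp(4*t), exp(4*t)]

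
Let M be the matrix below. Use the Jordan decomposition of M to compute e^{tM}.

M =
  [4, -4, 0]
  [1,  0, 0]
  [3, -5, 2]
e^{tM} =
  [2*t*exp(2*t) + exp(2*t), -4*t*exp(2*t), 0]
  [t*exp(2*t), -2*t*exp(2*t) + exp(2*t), 0]
  [t^2*exp(2*t)/2 + 3*t*exp(2*t), -t^2*exp(2*t) - 5*t*exp(2*t), exp(2*t)]

Strategy: write M = P · J · P⁻¹ where J is a Jordan canonical form, so e^{tM} = P · e^{tJ} · P⁻¹, and e^{tJ} can be computed block-by-block.

M has Jordan form
J =
  [2, 1, 0]
  [0, 2, 1]
  [0, 0, 2]
(up to reordering of blocks).

Per-block formulas:
  For a 3×3 Jordan block J_3(2): exp(t · J_3(2)) = e^(2t)·(I + t·N + (t^2/2)·N^2), where N is the 3×3 nilpotent shift.

After assembling e^{tJ} and conjugating by P, we get:

e^{tM} =
  [2*t*exp(2*t) + exp(2*t), -4*t*exp(2*t), 0]
  [t*exp(2*t), -2*t*exp(2*t) + exp(2*t), 0]
  [t^2*exp(2*t)/2 + 3*t*exp(2*t), -t^2*exp(2*t) - 5*t*exp(2*t), exp(2*t)]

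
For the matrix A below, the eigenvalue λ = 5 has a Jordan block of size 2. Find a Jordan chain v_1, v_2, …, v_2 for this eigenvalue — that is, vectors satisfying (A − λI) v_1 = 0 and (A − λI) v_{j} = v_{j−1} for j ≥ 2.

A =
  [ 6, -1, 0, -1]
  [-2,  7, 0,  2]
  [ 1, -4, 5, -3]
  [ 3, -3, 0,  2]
A Jordan chain for λ = 5 of length 2:
v_1 = (1, -2, 1, 3)ᵀ
v_2 = (1, 0, 0, 0)ᵀ

Let N = A − (5)·I. We want v_2 with N^2 v_2 = 0 but N^1 v_2 ≠ 0; then v_{j-1} := N · v_j for j = 2, …, 2.

Pick v_2 = (1, 0, 0, 0)ᵀ.
Then v_1 = N · v_2 = (1, -2, 1, 3)ᵀ.

Sanity check: (A − (5)·I) v_1 = (0, 0, 0, 0)ᵀ = 0. ✓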